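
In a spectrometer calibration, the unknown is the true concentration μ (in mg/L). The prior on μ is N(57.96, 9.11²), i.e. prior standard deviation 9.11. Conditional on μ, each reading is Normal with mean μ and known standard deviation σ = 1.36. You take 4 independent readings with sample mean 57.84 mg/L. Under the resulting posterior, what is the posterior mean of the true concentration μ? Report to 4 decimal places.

For Normal data with known variance σ², a Normal(μ₀, σ₀²) prior on μ is conjugate. Posterior precision = 1/σ₀² + n/σ²; posterior mean is the precision-weighted average of μ₀ and x̄.
n·x̄ = 4·57.84 = 231.36.
σ₀² = 9.11² = 82.9921, σ² = 1.36² = 1.8496; σ² + n·σ₀² = 1.8496 + 4·82.9921 = 333.818.
Posterior mean = (μ₀/σ₀² + n·x̄/σ²)/(1/σ₀² + n/σ²) = (σ²·μ₀ + σ₀²·n·x̄)/(σ² + n·σ₀²) = (1.8496·57.96 + 82.9921·231.36)/333.818 = 19308.255072/333.818 = 57.8407.

57.8407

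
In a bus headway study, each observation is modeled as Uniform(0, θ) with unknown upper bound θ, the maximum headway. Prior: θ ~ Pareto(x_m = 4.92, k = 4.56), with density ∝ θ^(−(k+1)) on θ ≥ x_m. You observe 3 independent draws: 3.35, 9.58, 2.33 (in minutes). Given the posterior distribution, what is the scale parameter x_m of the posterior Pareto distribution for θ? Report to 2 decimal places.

9.58

A Pareto(scale x_m, shape k) prior on the upper bound θ of Uniform(0, θ) is conjugate: posterior is Pareto(max(x_m, max xᵢ), k + n).
Sample maximum = 9.58; prior scale x_m = 4.92 → posterior scale = max = 9.58.
Posterior shape = 4.56 + 3 = 7.56.
Posterior scale x_m = 9.58.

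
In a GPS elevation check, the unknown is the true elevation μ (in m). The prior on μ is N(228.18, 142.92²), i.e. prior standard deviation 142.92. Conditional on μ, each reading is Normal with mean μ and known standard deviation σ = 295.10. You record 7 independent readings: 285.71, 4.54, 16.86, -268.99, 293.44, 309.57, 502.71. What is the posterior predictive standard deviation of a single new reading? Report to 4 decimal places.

For Normal data with known variance σ², a Normal(μ₀, σ₀²) prior on μ is conjugate. Posterior precision = 1/σ₀² + n/σ²; posterior mean is the precision-weighted average of μ₀ and x̄.
σ₀² = 142.92² = 20426.1264, σ² = 295.10² = 87084.01; σ² + n·σ₀² = 87084.01 + 7·20426.1264 = 230066.8948.
Posterior precision = 1/σ₀² + n/σ² = 1/20426.1264 + 7/87084.01 = (σ² + n·σ₀²)/(σ₀²σ²) = 230066.8948/(20426.1264·87084.01); posterior variance σₙ² = σ₀²σ²/(σ² + n·σ₀²) = 20426.1264·87084.01/230066.8948 = 7731.616481.
Predictive variance for one new observation = σₙ² + σ² = 20426.1264·87084.01/230066.8948 + 87084.01 = σ²·(σ₀² + 230066.8948)/230066.8948 = 87084.01·250493.0212/230066.8948 = 94815.626481; SD = √(87084.01·250493.0212/230066.8948) = 307.9215.

307.9215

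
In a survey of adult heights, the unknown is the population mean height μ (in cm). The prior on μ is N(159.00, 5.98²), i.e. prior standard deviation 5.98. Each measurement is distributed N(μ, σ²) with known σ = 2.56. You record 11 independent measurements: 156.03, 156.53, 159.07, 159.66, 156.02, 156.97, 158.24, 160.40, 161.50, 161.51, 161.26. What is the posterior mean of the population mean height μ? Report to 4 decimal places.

For Normal data with known variance σ², a Normal(μ₀, σ₀²) prior on μ is conjugate. Posterior precision = 1/σ₀² + n/σ²; posterior mean is the precision-weighted average of μ₀ and x̄.
Σxᵢ = 156.03 + 156.53 + 159.07 + 159.66 + 156.02 + 156.97 + 158.24 + 160.40 + 161.50 + 161.51 + 161.26 = 1747.19, so n·x̄ = 1747.19.
σ₀² = 5.98² = 35.7604, σ² = 2.56² = 6.5536; σ² + n·σ₀² = 6.5536 + 11·35.7604 = 399.918.
Posterior mean = (μ₀/σ₀² + n·x̄/σ²)/(1/σ₀² + n/σ²) = (σ²·μ₀ + σ₀²·n·x̄)/(σ² + n·σ₀²) = (6.5536·159.00 + 35.7604·1747.19)/399.918 = 63522.235676/399.918 = 158.8382.

158.8382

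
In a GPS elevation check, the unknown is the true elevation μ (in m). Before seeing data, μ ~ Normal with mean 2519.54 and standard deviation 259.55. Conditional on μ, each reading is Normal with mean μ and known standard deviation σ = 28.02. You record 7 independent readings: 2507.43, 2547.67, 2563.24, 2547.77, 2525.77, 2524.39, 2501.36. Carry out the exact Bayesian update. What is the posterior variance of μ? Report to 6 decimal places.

For Normal data with known variance σ², a Normal(μ₀, σ₀²) prior on μ is conjugate. Posterior precision = 1/σ₀² + n/σ²; posterior mean is the precision-weighted average of μ₀ and x̄.
σ₀² = 259.55² = 67366.2025, σ² = 28.02² = 785.1204; σ² + n·σ₀² = 785.1204 + 7·67366.2025 = 472348.5379.
Posterior precision = 1/σ₀² + n/σ² = 1/67366.2025 + 7/785.1204 = (σ² + n·σ₀²)/(σ₀²σ²) = 472348.5379/(67366.2025·785.1204); posterior variance σₙ² = σ₀²σ²/(σ² + n·σ₀²) = 67366.2025·785.1204/472348.5379 = 111.973629.

111.973629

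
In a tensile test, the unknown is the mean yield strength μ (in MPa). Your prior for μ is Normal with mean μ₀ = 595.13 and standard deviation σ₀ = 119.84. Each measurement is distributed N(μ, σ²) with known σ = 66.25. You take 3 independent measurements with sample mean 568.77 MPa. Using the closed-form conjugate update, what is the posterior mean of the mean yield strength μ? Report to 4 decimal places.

571.2070

For Normal data with known variance σ², a Normal(μ₀, σ₀²) prior on μ is conjugate. Posterior precision = 1/σ₀² + n/σ²; posterior mean is the precision-weighted average of μ₀ and x̄.
n·x̄ = 3·568.77 = 1706.31.
σ₀² = 119.84² = 14361.6256, σ² = 66.25² = 4389.0625; σ² + n·σ₀² = 4389.0625 + 3·14361.6256 = 47473.9393.
Posterior mean = (μ₀/σ₀² + n·x̄/σ²)/(1/σ₀² + n/σ²) = (σ²·μ₀ + σ₀²·n·x̄)/(σ² + n·σ₀²) = (4389.0625·595.13 + 14361.6256·1706.31)/47473.9393 = 27117448.143161/47473.9393 = 571.2070.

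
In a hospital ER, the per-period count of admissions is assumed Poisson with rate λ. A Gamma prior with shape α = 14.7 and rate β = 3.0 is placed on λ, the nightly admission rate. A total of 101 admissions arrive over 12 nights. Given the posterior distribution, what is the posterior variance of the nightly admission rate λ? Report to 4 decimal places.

With a Gamma(shape α, rate β) prior, the Poisson likelihood is conjugate: the posterior is Gamma(α + ΣXᵢ, β + n).
Posterior: Gamma(α+S, β+n) = Gamma(14.7+101, 3.0+12) = Gamma(115.7, 15.0).
Var = α/β² = 115.7/15.0² = 0.5142.

0.5142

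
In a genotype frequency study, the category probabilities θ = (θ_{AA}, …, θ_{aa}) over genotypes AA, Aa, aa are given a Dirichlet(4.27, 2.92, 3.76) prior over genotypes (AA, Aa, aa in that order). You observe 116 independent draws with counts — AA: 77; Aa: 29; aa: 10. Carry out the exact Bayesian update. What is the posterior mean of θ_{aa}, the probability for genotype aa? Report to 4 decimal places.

0.1084

The Dirichlet prior is conjugate to the Multinomial likelihood: each posterior αⱼ = prior αⱼ + observed count nⱼ.
Posterior concentration: (81.27, 31.92, 13.76), total = 126.95.
E[θ_{aa}|data] = α_{aa}/Σα = 13.76/126.95 = 0.1084.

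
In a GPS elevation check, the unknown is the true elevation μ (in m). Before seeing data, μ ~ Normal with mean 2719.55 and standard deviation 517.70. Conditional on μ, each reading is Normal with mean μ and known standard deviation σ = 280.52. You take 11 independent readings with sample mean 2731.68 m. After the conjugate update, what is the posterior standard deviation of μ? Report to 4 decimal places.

For Normal data with known variance σ², a Normal(μ₀, σ₀²) prior on μ is conjugate. Posterior precision = 1/σ₀² + n/σ²; posterior mean is the precision-weighted average of μ₀ and x̄.
σ₀² = 517.70² = 268013.29, σ² = 280.52² = 78691.4704; σ² + n·σ₀² = 78691.4704 + 11·268013.29 = 3026837.6604.
Posterior precision = 1/σ₀² + n/σ² = 1/268013.29 + 11/78691.4704 = (σ² + n·σ₀²)/(σ₀²σ²) = 3026837.6604/(268013.29·78691.4704); posterior variance σₙ² = σ₀²σ²/(σ² + n·σ₀²) = 268013.29·78691.4704/3026837.6604 = 6967.786926.
Posterior SD = √σₙ² = √(268013.29·78691.4704/3026837.6604) = 83.4733.

83.4733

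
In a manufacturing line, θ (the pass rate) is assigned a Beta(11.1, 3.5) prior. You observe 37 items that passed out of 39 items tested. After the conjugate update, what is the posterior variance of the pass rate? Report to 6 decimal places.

The Beta prior is conjugate to a Binomial/Bernoulli likelihood; the update adds successes to α and failures to β.
Posterior: Beta(α+k, β+n−k) = Beta(11.1+37, 3.5+2) = Beta(48.1, 5.5).
Var = αβ/((α+β)²(α+β+1)) = 48.1·5.5/(53.6²·54.6) = 0.001686.

0.001686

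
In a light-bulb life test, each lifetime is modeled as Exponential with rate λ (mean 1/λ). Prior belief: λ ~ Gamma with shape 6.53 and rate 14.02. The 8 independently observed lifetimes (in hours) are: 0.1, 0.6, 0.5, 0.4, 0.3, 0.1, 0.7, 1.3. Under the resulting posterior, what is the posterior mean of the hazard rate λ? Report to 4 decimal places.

0.8063

With a Gamma(shape α, rate β) prior on the exponential rate λ, the posterior after n observations with total T = Σxᵢ is Gamma(α+n, β+T).
Sum of observations T = 4.0 hours; n = 8.
Posterior: Gamma(6.53+8, 14.02+4.0) = Gamma(14.53, 18.02).
Posterior mean of λ = α/β = 14.53/18.02 = 0.8063.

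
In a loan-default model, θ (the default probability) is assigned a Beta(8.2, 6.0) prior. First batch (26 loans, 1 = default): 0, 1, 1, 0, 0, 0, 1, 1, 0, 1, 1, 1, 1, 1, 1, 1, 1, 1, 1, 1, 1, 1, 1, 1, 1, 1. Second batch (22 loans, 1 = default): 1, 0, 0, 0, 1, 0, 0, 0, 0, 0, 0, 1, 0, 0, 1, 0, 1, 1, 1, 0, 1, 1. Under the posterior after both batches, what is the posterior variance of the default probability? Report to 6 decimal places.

0.003750

The Beta prior is conjugate to a Binomial/Bernoulli likelihood; the update adds successes to α and failures to β.
After batch 1: Beta(8.2+21, 6.0+5) = Beta(29.2, 11.0).
After batch 2: Beta(29.2+9, 11.0+13) = Beta(38.2, 24.0).
Var = αβ/((α+β)²(α+β+1)) = 38.2·24.0/(62.2²·63.2) = 0.003750.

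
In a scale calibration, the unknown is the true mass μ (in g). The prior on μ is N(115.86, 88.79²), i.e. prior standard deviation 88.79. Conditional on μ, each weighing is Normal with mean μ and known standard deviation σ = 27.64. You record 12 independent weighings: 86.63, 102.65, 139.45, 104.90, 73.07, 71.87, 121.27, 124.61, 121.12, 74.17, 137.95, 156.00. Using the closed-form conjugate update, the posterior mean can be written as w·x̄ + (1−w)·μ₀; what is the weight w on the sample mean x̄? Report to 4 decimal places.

0.9920

For Normal data with known variance σ², a Normal(μ₀, σ₀²) prior on μ is conjugate. Posterior precision = 1/σ₀² + n/σ²; posterior mean is the precision-weighted average of μ₀ and x̄.
σ₀² = 88.79² = 7883.6641, σ² = 27.64² = 763.9696. Prior precision 1/σ₀² = 1/7883.6641; data precision n/σ² = 12/763.9696.
w = (n/σ²)/(1/σ₀² + n/σ²) = n·σ₀²/(σ² + n·σ₀²) = 12·7883.6641/(763.9696 + 12·7883.6641) = 94603.9692/95367.9388 = 0.9920.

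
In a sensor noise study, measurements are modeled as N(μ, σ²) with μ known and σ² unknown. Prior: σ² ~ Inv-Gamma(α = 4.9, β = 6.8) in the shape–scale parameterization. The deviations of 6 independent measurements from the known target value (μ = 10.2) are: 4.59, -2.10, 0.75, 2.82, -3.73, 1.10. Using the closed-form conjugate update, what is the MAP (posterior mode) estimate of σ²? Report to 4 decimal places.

With known mean μ and an Inverse-Gamma(α, β) prior on σ², the Normal likelihood is conjugate: posterior is Inv-Gamma(α + n/2, β + Σ(xᵢ−μ)²/2).
Σ(xᵢ−μ)² = (4.59)² + (-2.10)² + (0.75)² + (2.82)² + (-3.73)² + (1.10)² = 49.1159.
Posterior: Inv-Gamma(4.9 + 6/2, 6.8 + 49.1159/2) = Inv-Gamma(7.90, 31.35795).
Mode = β/(α+1) = 31.35795/8.90 = 3.5234.

3.5234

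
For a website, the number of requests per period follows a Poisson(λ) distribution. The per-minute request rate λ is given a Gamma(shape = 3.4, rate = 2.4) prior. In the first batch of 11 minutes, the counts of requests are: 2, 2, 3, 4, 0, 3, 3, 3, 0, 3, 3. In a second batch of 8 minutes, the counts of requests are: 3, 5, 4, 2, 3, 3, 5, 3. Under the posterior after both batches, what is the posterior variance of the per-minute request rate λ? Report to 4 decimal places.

With a Gamma(shape α, rate β) prior, the Poisson likelihood is conjugate: the posterior is Gamma(α + ΣXᵢ, β + n).
Batch 1: sum of counts S = 26 over n = 11 minutes.
After batch 1: Gamma(α+S, β+n) = Gamma(3.4+26, 2.4+11) = Gamma(29.4, 13.4).
Batch 2: sum of counts S = 28 over n = 8 minutes.
After batch 2: Gamma(α+S, β+n) = Gamma(29.4+28, 13.4+8) = Gamma(57.4, 21.4).
Var = α/β² = 57.4/21.4² = 0.1253.

0.1253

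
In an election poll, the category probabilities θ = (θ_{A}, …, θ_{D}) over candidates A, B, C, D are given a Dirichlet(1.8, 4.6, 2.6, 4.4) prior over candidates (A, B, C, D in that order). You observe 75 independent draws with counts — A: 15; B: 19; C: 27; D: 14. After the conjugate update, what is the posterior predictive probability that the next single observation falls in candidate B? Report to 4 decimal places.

The Dirichlet prior is conjugate to the Multinomial likelihood: each posterior αⱼ = prior αⱼ + observed count nⱼ.
Posterior concentration: (16.8, 23.6, 29.6, 18.4), total = 88.4.
P(next = B | data) = α_{B}/Σα = 0.2670.

0.2670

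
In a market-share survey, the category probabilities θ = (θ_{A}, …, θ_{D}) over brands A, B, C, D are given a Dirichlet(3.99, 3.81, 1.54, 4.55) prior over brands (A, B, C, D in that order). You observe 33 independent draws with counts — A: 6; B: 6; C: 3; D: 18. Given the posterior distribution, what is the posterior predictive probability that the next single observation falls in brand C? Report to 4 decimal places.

0.0968

The Dirichlet prior is conjugate to the Multinomial likelihood: each posterior αⱼ = prior αⱼ + observed count nⱼ.
Posterior concentration: (9.99, 9.81, 4.54, 22.55), total = 46.89.
P(next = C | data) = α_{C}/Σα = 0.0968.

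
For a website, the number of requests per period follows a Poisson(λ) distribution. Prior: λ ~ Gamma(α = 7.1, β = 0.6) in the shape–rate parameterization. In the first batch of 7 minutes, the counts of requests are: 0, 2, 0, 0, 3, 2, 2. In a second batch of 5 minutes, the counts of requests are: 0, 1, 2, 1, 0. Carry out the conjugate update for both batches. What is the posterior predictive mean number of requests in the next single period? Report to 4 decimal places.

1.5952

With a Gamma(shape α, rate β) prior, the Poisson likelihood is conjugate: the posterior is Gamma(α + ΣXᵢ, β + n).
Batch 1: sum of counts S = 9 over n = 7 minutes.
After batch 1: Gamma(α+S, β+n) = Gamma(7.1+9, 0.6+7) = Gamma(16.1, 7.6).
Batch 2: sum of counts S = 4 over n = 5 minutes.
After batch 2: Gamma(α+S, β+n) = Gamma(16.1+4, 7.6+5) = Gamma(20.1, 12.6).
The predictive distribution for one future period is NegBinom with mean α/β = 1.5952.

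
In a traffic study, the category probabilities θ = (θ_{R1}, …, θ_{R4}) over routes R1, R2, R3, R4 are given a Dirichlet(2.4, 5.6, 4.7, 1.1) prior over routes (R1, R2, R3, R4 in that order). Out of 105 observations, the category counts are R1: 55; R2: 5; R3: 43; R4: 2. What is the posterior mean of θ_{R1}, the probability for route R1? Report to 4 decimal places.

0.4832

The Dirichlet prior is conjugate to the Multinomial likelihood: each posterior αⱼ = prior αⱼ + observed count nⱼ.
Posterior concentration: (57.4, 10.6, 47.7, 3.1), total = 118.8.
E[θ_{R1}|data] = α_{R1}/Σα = 57.4/118.8 = 0.4832.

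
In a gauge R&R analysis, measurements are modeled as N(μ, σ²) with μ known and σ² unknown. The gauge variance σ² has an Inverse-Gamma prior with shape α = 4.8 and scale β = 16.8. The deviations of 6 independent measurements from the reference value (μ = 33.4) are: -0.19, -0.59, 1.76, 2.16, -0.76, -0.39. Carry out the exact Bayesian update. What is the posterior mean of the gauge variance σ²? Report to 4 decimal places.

3.1233

With known mean μ and an Inverse-Gamma(α, β) prior on σ², the Normal likelihood is conjugate: posterior is Inv-Gamma(α + n/2, β + Σ(xᵢ−μ)²/2).
Σ(xᵢ−μ)² = (-0.19)² + (-0.59)² + (1.76)² + (2.16)² + (-0.76)² + (-0.39)² = 8.8771.
Posterior: Inv-Gamma(4.8 + 6/2, 16.8 + 8.8771/2) = Inv-Gamma(7.80, 21.23855).
E[σ²|data] = β/(α−1) = 21.23855/6.80 = 3.1233.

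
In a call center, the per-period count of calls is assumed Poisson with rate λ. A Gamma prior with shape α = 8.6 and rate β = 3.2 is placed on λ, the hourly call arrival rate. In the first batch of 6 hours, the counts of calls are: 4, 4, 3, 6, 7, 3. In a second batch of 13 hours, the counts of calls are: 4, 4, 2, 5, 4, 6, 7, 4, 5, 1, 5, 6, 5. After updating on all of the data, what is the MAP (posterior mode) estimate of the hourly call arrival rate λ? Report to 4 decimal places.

With a Gamma(shape α, rate β) prior, the Poisson likelihood is conjugate: the posterior is Gamma(α + ΣXᵢ, β + n).
Batch 1: sum of counts S = 27 over n = 6 hours.
After batch 1: Gamma(α+S, β+n) = Gamma(8.6+27, 3.2+6) = Gamma(35.6, 9.2).
Batch 2: sum of counts S = 58 over n = 13 hours.
After batch 2: Gamma(α+S, β+n) = Gamma(35.6+58, 9.2+13) = Gamma(93.6, 22.2).
Mode of Gamma(α,β) for α≥1 is (α−1)/β = 92.6/22.2 = 4.1712.

4.1712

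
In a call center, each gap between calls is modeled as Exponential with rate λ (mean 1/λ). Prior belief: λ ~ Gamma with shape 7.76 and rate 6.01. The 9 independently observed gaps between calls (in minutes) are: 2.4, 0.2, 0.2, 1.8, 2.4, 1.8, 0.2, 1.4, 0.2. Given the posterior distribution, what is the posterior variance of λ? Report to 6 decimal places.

0.060748

With a Gamma(shape α, rate β) prior on the exponential rate λ, the posterior after n observations with total T = Σxᵢ is Gamma(α+n, β+T).
Sum of observations T = 10.6 minutes; n = 9.
Posterior: Gamma(7.76+9, 6.01+10.6) = Gamma(16.76, 16.61).
Var = α/β² = 0.060748.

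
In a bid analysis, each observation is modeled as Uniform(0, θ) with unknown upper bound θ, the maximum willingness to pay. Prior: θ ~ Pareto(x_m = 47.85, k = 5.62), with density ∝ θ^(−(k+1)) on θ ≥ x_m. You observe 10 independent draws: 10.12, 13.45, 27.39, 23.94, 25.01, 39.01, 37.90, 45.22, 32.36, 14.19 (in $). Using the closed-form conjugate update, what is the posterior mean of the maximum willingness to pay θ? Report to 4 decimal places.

A Pareto(scale x_m, shape k) prior on the upper bound θ of Uniform(0, θ) is conjugate: posterior is Pareto(max(x_m, max xᵢ), k + n).
Sample maximum = 45.22; prior scale x_m = 47.85 → posterior scale = max = 47.85.
Posterior shape = 5.62 + 10 = 15.62.
E[θ|data] = k·x_m/(k−1) = 15.62·47.85/14.62 = 51.1229.

51.1229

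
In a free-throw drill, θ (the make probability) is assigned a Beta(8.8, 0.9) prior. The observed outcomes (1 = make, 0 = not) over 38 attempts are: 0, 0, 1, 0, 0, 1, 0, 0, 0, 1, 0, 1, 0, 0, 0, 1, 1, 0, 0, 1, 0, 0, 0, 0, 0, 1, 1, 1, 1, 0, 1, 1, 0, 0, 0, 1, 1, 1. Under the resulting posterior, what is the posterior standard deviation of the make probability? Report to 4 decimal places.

0.0716

The Beta prior is conjugate to a Binomial/Bernoulli likelihood; the update adds successes to α and failures to β.
Posterior: Beta(α+k, β+n−k) = Beta(8.8+16, 0.9+22) = Beta(24.8, 22.9).
Var = αβ/((α+β)²(α+β+1)) = 24.8·22.9/(47.7²·48.7) = 0.00512533; SD = √0.00512533 = 0.0716.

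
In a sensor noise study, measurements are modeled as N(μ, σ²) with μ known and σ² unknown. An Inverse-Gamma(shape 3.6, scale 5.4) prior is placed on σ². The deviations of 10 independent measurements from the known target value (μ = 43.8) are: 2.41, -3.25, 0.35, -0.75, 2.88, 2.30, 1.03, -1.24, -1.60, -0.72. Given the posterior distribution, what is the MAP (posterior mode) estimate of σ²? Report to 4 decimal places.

With known mean μ and an Inverse-Gamma(α, β) prior on σ², the Normal likelihood is conjugate: posterior is Inv-Gamma(α + n/2, β + Σ(xᵢ−μ)²/2).
Σ(xᵢ−μ)² = (2.41)² + (-3.25)² + (0.35)² + (-0.75)² + (2.88)² + (2.30)² + (1.03)² + (-1.24)² + (-1.60)² + (-0.72)² = 36.3169.
Posterior: Inv-Gamma(3.6 + 10/2, 5.4 + 36.3169/2) = Inv-Gamma(8.60, 23.55845).
Mode = β/(α+1) = 23.55845/9.60 = 2.4540.

2.4540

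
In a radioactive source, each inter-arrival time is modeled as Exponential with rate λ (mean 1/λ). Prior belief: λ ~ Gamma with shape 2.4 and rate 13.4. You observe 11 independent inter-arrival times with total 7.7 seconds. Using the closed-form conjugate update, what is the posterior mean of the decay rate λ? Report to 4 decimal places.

With a Gamma(shape α, rate β) prior on the exponential rate λ, the posterior after n observations with total T = Σxᵢ is Gamma(α+n, β+T).
Posterior: Gamma(2.4+11, 13.4+7.7) = Gamma(13.4, 21.1).
Posterior mean of λ = α/β = 13.4/21.1 = 0.6351.

0.6351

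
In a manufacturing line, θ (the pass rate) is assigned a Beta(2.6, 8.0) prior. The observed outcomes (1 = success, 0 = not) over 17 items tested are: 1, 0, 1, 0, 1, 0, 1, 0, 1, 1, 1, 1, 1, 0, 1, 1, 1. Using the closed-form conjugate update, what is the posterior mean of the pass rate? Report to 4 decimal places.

The Beta prior is conjugate to a Binomial/Bernoulli likelihood; the update adds successes to α and failures to β.
Posterior: Beta(α+k, β+n−k) = Beta(2.6+12, 8.0+5) = Beta(14.6, 13.0).
Posterior mean = α/(α+β) = 14.6/27.6 = 0.5290.

0.5290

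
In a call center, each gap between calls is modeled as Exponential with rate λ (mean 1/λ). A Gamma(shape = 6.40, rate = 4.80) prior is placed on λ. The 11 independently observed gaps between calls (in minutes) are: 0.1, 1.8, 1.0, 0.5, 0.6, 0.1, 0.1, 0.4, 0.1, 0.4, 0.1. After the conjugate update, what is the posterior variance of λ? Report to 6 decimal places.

With a Gamma(shape α, rate β) prior on the exponential rate λ, the posterior after n observations with total T = Σxᵢ is Gamma(α+n, β+T).
Sum of observations T = 5.2 minutes; n = 11.
Posterior: Gamma(6.40+11, 4.80+5.2) = Gamma(17.40, 10.00).
Var = α/β² = 0.174000.

0.174000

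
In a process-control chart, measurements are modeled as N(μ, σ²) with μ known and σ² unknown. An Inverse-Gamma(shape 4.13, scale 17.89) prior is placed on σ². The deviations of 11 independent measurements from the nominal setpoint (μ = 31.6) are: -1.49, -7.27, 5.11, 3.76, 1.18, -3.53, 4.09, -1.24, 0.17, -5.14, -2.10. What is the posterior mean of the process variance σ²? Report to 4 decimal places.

11.2445

With known mean μ and an Inverse-Gamma(α, β) prior on σ², the Normal likelihood is conjugate: posterior is Inv-Gamma(α + n/2, β + Σ(xᵢ−μ)²/2).
Σ(xᵢ−μ)² = (-1.49)² + (-7.27)² + (5.11)² + (3.76)² + (1.18)² + (-3.53)² + (4.09)² + (-1.24)² + (0.17)² + (-5.14)² + (-2.10)² = 158.3002.
Posterior: Inv-Gamma(4.13 + 11/2, 17.89 + 158.3002/2) = Inv-Gamma(9.63, 97.04010).
E[σ²|data] = β/(α−1) = 97.04010/8.63 = 11.2445.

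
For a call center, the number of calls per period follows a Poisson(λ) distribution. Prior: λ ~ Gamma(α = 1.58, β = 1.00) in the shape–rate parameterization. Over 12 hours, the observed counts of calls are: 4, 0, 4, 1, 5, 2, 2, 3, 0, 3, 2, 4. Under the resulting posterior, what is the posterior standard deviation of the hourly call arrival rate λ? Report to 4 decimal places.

With a Gamma(shape α, rate β) prior, the Poisson likelihood is conjugate: the posterior is Gamma(α + ΣXᵢ, β + n).
Sum of counts S = 30 over n = 12 hours.
Posterior: Gamma(α+S, β+n) = Gamma(1.58+30, 1.00+12) = Gamma(31.58, 13.00).
SD = √α/β = √31.58/13.00 = 0.4323.

0.4323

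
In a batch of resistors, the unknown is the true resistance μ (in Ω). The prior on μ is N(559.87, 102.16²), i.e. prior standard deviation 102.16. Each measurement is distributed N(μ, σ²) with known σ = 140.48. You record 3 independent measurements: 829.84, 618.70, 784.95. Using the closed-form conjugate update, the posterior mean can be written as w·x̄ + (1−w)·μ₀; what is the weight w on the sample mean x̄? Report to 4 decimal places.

For Normal data with known variance σ², a Normal(μ₀, σ₀²) prior on μ is conjugate. Posterior precision = 1/σ₀² + n/σ²; posterior mean is the precision-weighted average of μ₀ and x̄.
σ₀² = 102.16² = 10436.6656, σ² = 140.48² = 19734.6304. Prior precision 1/σ₀² = 1/10436.6656; data precision n/σ² = 3/19734.6304.
w = (n/σ²)/(1/σ₀² + n/σ²) = n·σ₀²/(σ² + n·σ₀²) = 3·10436.6656/(19734.6304 + 3·10436.6656) = 31309.9968/51044.6272 = 0.6134.

0.6134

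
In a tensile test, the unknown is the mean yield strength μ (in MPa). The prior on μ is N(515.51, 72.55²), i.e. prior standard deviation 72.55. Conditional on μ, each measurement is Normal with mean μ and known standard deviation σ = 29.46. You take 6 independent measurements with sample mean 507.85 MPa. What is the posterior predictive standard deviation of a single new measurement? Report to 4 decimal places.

For Normal data with known variance σ², a Normal(μ₀, σ₀²) prior on μ is conjugate. Posterior precision = 1/σ₀² + n/σ²; posterior mean is the precision-weighted average of μ₀ and x̄.
σ₀² = 72.55² = 5263.5025, σ² = 29.46² = 867.8916; σ² + n·σ₀² = 867.8916 + 6·5263.5025 = 32448.9066.
Posterior precision = 1/σ₀² + n/σ² = 1/5263.5025 + 6/867.8916 = (σ² + n·σ₀²)/(σ₀²σ²) = 32448.9066/(5263.5025·867.8916); posterior variance σₙ² = σ₀²σ²/(σ² + n·σ₀²) = 5263.5025·867.8916/32448.9066 = 140.779770.
Predictive variance for one new observation = σₙ² + σ² = 5263.5025·867.8916/32448.9066 + 867.8916 = σ²·(σ₀² + 32448.9066)/32448.9066 = 867.8916·37712.4091/32448.9066 = 1008.671370; SD = √(867.8916·37712.4091/32448.9066) = 31.7596.

31.7596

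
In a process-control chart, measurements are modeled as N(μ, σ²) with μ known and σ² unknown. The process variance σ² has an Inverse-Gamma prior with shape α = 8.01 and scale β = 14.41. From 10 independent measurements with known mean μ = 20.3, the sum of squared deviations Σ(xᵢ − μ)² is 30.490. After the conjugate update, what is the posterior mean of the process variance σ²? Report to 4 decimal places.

2.4692

With known mean μ and an Inverse-Gamma(α, β) prior on σ², the Normal likelihood is conjugate: posterior is Inv-Gamma(α + n/2, β + Σ(xᵢ−μ)²/2).
Posterior: Inv-Gamma(8.01 + 10/2, 14.41 + 30.490/2) = Inv-Gamma(13.01, 29.6550).
E[σ²|data] = β/(α−1) = 29.6550/12.01 = 2.4692.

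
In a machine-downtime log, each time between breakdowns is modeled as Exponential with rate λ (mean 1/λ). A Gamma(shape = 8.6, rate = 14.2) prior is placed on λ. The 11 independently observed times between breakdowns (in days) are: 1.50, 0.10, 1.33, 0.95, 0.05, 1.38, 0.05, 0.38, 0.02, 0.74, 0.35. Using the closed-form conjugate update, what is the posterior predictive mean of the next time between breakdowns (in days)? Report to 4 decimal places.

1.1317

With a Gamma(shape α, rate β) prior on the exponential rate λ, the posterior after n observations with total T = Σxᵢ is Gamma(α+n, β+T).
Sum of observations T = 6.85 days; n = 11.
Posterior: Gamma(8.6+11, 14.2+6.85) = Gamma(19.6, 21.05).
The predictive distribution for the next observation is Lomax; its mean is β/(α−1) = 21.05/18.6 = 1.1317.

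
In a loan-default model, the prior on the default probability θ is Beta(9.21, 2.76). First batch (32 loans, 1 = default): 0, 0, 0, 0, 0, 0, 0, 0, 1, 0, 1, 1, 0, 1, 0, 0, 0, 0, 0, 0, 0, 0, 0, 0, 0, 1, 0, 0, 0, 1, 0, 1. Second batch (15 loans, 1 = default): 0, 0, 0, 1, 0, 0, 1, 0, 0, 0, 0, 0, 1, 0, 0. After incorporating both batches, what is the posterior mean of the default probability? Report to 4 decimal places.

0.3258

The Beta prior is conjugate to a Binomial/Bernoulli likelihood; the update adds successes to α and failures to β.
After batch 1: Beta(9.21+7, 2.76+25) = Beta(16.21, 27.76).
After batch 2: Beta(16.21+3, 27.76+12) = Beta(19.21, 39.76).
Posterior mean = α/(α+β) = 19.21/58.97 = 0.3258.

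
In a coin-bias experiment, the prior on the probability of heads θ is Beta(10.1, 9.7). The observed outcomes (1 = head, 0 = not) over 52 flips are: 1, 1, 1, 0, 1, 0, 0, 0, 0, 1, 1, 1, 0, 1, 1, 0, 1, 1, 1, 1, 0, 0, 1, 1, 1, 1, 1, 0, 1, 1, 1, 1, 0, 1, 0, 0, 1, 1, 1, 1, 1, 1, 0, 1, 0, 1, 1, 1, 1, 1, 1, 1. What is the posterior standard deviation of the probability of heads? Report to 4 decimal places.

The Beta prior is conjugate to a Binomial/Bernoulli likelihood; the update adds successes to α and failures to β.
Posterior: Beta(α+k, β+n−k) = Beta(10.1+37, 9.7+15) = Beta(47.1, 24.7).
Var = αβ/((α+β)²(α+β+1)) = 47.1·24.7/(71.8²·72.8) = 0.00309983; SD = √0.00309983 = 0.0557.

0.0557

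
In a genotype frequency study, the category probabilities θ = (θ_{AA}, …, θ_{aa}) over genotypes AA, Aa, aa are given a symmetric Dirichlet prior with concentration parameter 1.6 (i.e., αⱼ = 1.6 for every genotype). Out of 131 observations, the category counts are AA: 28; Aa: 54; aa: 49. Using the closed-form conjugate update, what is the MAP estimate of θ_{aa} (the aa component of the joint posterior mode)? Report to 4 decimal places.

0.3735

The Dirichlet prior is conjugate to the Multinomial likelihood: each posterior αⱼ = prior αⱼ + observed count nⱼ.
Posterior concentration: (29.6, 55.6, 50.6), total = 135.8.
Joint mode component: (α_{aa}−1)/(Σα−K) = 49.6/132.8 = 0.3735.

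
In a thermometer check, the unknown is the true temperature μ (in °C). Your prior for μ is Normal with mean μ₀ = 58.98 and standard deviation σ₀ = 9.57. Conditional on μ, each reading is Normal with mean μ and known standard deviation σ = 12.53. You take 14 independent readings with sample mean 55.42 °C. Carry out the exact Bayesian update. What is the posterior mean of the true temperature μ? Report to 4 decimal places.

55.8084

For Normal data with known variance σ², a Normal(μ₀, σ₀²) prior on μ is conjugate. Posterior precision = 1/σ₀² + n/σ²; posterior mean is the precision-weighted average of μ₀ and x̄.
n·x̄ = 14·55.42 = 775.88.
σ₀² = 9.57² = 91.5849, σ² = 12.53² = 157.0009; σ² + n·σ₀² = 157.0009 + 14·91.5849 = 1439.1895.
Posterior mean = (μ₀/σ₀² + n·x̄/σ²)/(1/σ₀² + n/σ²) = (σ²·μ₀ + σ₀²·n·x̄)/(σ² + n·σ₀²) = (157.0009·58.98 + 91.5849·775.88)/1439.1895 = 80318.805294/1439.1895 = 55.8084.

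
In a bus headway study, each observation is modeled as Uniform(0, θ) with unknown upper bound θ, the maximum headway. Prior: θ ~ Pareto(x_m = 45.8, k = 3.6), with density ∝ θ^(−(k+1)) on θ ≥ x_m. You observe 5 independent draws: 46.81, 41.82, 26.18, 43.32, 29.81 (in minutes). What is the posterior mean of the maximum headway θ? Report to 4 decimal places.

52.9692

A Pareto(scale x_m, shape k) prior on the upper bound θ of Uniform(0, θ) is conjugate: posterior is Pareto(max(x_m, max xᵢ), k + n).
Sample maximum = 46.81; prior scale x_m = 45.8 → posterior scale = max = 46.81.
Posterior shape = 3.6 + 5 = 8.6.
E[θ|data] = k·x_m/(k−1) = 8.6·46.81/7.6 = 52.9692.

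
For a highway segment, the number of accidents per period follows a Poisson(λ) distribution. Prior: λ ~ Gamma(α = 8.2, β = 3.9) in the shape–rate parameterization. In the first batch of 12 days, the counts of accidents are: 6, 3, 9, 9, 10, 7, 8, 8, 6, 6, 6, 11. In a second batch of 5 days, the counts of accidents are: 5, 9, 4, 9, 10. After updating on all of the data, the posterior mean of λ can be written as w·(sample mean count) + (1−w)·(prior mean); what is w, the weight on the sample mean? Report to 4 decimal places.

With a Gamma(shape α, rate β) prior, the Poisson likelihood is conjugate: the posterior is Gamma(α + ΣXᵢ, β + n).
Total number of days: n = 12 + 5 = 17.
Posterior mean = (α₀+S)/(β₀+n) = [n/(β₀+n)]·(S/n) + [β₀/(β₀+n)]·(α₀/β₀), so only n and β₀ enter the weight.
Weight on data w = n/(β₀+n) = 17/(3.9+17) = 17/20.9 = 0.8134.

0.8134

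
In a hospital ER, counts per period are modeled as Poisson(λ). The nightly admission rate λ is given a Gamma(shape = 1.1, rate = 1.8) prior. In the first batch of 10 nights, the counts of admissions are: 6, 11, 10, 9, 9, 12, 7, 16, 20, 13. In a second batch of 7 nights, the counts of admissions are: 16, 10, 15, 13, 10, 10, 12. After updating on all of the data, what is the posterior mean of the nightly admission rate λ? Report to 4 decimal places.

With a Gamma(shape α, rate β) prior, the Poisson likelihood is conjugate: the posterior is Gamma(α + ΣXᵢ, β + n).
Batch 1: sum of counts S = 113 over n = 10 nights.
After batch 1: Gamma(α+S, β+n) = Gamma(1.1+113, 1.8+10) = Gamma(114.1, 11.8).
Batch 2: sum of counts S = 86 over n = 7 nights.
After batch 2: Gamma(α+S, β+n) = Gamma(114.1+86, 11.8+7) = Gamma(200.1, 18.8).
Posterior mean = α/β = 200.1/18.8 = 10.6436.

10.6436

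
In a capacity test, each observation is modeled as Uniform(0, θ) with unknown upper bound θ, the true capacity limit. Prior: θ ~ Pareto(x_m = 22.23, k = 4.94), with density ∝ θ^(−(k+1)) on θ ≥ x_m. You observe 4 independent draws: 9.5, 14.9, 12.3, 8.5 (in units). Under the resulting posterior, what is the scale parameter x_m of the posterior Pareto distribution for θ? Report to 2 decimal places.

22.23

A Pareto(scale x_m, shape k) prior on the upper bound θ of Uniform(0, θ) is conjugate: posterior is Pareto(max(x_m, max xᵢ), k + n).
Sample maximum = 14.9; prior scale x_m = 22.23 → posterior scale = max = 22.23.
Posterior shape = 4.94 + 4 = 8.94.
Posterior scale x_m = 22.23.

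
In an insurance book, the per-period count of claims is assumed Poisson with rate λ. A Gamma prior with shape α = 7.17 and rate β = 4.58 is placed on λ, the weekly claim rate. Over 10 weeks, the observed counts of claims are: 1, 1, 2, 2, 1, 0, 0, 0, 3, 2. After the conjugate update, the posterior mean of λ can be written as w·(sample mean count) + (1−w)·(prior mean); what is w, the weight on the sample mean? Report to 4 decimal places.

0.6859

With a Gamma(shape α, rate β) prior, the Poisson likelihood is conjugate: the posterior is Gamma(α + ΣXᵢ, β + n).
Posterior mean = (α₀+S)/(β₀+n) = [n/(β₀+n)]·(S/n) + [β₀/(β₀+n)]·(α₀/β₀), so only n and β₀ enter the weight.
Weight on data w = n/(β₀+n) = 10/(4.58+10) = 10/14.58 = 0.6859.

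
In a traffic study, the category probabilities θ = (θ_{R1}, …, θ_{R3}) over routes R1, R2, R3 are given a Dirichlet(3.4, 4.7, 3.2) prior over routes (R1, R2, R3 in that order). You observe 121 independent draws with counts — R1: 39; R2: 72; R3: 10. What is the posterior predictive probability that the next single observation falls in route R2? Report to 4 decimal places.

The Dirichlet prior is conjugate to the Multinomial likelihood: each posterior αⱼ = prior αⱼ + observed count nⱼ.
Posterior concentration: (42.4, 76.7, 13.2), total = 132.3.
P(next = R2 | data) = α_{R2}/Σα = 0.5797.

0.5797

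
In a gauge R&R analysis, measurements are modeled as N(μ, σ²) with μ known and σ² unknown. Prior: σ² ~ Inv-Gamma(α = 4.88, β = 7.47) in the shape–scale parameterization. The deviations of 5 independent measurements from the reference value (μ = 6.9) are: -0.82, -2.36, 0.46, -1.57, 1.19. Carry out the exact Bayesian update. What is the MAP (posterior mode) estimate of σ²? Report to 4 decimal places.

1.5080

With known mean μ and an Inverse-Gamma(α, β) prior on σ², the Normal likelihood is conjugate: posterior is Inv-Gamma(α + n/2, β + Σ(xᵢ−μ)²/2).
Σ(xᵢ−μ)² = (-0.82)² + (-2.36)² + (0.46)² + (-1.57)² + (1.19)² = 10.3346.
Posterior: Inv-Gamma(4.88 + 5/2, 7.47 + 10.3346/2) = Inv-Gamma(7.38, 12.63730).
Mode = β/(α+1) = 12.63730/8.38 = 1.5080.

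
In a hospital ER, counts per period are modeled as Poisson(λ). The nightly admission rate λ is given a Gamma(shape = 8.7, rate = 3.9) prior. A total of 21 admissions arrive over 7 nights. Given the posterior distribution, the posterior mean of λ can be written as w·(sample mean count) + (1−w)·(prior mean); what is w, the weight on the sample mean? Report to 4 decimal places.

0.6422

With a Gamma(shape α, rate β) prior, the Poisson likelihood is conjugate: the posterior is Gamma(α + ΣXᵢ, β + n).
Posterior mean = (α₀+S)/(β₀+n) = [n/(β₀+n)]·(S/n) + [β₀/(β₀+n)]·(α₀/β₀), so only n and β₀ enter the weight.
Weight on data w = n/(β₀+n) = 7/(3.9+7) = 7/10.9 = 0.6422.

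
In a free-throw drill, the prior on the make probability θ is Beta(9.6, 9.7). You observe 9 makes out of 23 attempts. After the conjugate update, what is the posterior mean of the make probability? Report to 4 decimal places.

0.4397

The Beta prior is conjugate to a Binomial/Bernoulli likelihood; the update adds successes to α and failures to β.
Posterior: Beta(α+k, β+n−k) = Beta(9.6+9, 9.7+14) = Beta(18.6, 23.7).
Posterior mean = α/(α+β) = 18.6/42.3 = 0.4397.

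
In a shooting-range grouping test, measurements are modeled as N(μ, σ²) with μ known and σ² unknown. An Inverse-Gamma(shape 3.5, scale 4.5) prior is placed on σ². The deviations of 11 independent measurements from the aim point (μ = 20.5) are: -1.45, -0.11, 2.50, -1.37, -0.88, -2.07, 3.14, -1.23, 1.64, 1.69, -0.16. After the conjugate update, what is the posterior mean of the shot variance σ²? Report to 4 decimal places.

With known mean μ and an Inverse-Gamma(α, β) prior on σ², the Normal likelihood is conjugate: posterior is Inv-Gamma(α + n/2, β + Σ(xᵢ−μ)²/2).
Σ(xᵢ−μ)² = (-1.45)² + (-0.11)² + (2.50)² + (-1.37)² + (-0.88)² + (-2.07)² + (3.14)² + (-1.23)² + (1.64)² + (1.69)² + (-0.16)² = 32.2446.
Posterior: Inv-Gamma(3.5 + 11/2, 4.5 + 32.2446/2) = Inv-Gamma(9.00, 20.62230).
E[σ²|data] = β/(α−1) = 20.62230/8.00 = 2.5778.

2.5778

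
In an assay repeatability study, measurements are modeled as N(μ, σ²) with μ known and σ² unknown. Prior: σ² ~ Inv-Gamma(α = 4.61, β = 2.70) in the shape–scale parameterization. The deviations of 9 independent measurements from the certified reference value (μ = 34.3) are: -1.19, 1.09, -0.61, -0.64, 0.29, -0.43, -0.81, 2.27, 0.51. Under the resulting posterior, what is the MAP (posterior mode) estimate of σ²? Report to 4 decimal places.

0.7480

With known mean μ and an Inverse-Gamma(α, β) prior on σ², the Normal likelihood is conjugate: posterior is Inv-Gamma(α + n/2, β + Σ(xᵢ−μ)²/2).
Σ(xᵢ−μ)² = (-1.19)² + (1.09)² + (-0.61)² + (-0.64)² + (0.29)² + (-0.43)² + (-0.81)² + (2.27)² + (0.51)² = 9.7240.
Posterior: Inv-Gamma(4.61 + 9/2, 2.70 + 9.7240/2) = Inv-Gamma(9.11, 7.56200).
Mode = β/(α+1) = 7.56200/10.11 = 0.7480.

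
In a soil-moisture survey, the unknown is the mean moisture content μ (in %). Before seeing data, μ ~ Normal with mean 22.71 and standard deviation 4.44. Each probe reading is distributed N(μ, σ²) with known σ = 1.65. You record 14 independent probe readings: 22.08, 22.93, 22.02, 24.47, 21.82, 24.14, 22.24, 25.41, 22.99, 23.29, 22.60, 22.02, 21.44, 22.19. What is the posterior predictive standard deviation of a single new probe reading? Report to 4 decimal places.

For Normal data with known variance σ², a Normal(μ₀, σ₀²) prior on μ is conjugate. Posterior precision = 1/σ₀² + n/σ²; posterior mean is the precision-weighted average of μ₀ and x̄.
σ₀² = 4.44² = 19.7136, σ² = 1.65² = 2.7225; σ² + n·σ₀² = 2.7225 + 14·19.7136 = 278.7129.
Posterior precision = 1/σ₀² + n/σ² = 1/19.7136 + 14/2.7225 = (σ² + n·σ₀²)/(σ₀²σ²) = 278.7129/(19.7136·2.7225); posterior variance σₙ² = σ₀²σ²/(σ² + n·σ₀²) = 19.7136·2.7225/278.7129 = 0.192565.
Predictive variance for one new observation = σₙ² + σ² = 19.7136·2.7225/278.7129 + 2.7225 = σ²·(σ₀² + 278.7129)/278.7129 = 2.7225·298.4265/278.7129 = 2.915065; SD = √(2.7225·298.4265/278.7129) = 1.7074.

1.7074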